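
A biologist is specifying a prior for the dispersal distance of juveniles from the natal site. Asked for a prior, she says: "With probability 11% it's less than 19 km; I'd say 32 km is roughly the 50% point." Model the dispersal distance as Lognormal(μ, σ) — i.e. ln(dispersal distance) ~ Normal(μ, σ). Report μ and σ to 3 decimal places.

If T ~ Lognormal(μ,σ) then ln T ~ Normal(μ,σ), so the p-quantile of ln T is μ + z_p·σ.
ln(19) = 2.944 and ln(32) = 3.466; z_{0.11} = -1.227, z_{0.5} = 0.
σ = (3.466 − 2.944)/(0 − (-1.227)) = 0.425.
μ = 2.944 − (-1.227)·0.425 = 3.466.

μ ≈ 3.466, σ ≈ 0.425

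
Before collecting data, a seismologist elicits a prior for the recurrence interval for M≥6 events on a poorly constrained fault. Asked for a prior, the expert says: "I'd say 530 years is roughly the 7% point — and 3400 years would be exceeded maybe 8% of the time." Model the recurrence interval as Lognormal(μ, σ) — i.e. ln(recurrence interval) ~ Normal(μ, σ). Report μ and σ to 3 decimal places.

μ ≈ 7.225, σ ≈ 0.645

If T ~ Lognormal(μ,σ) then ln T ~ Normal(μ,σ), so the p-quantile of ln T is μ + z_p·σ.
ln(530) = 6.273 and ln(3400) = 8.132; z_{0.07} = -1.476, z_{0.92} = 1.405.
σ = (8.132 − 6.273)/(1.405 − (-1.476)) = 0.645.
μ = 6.273 − (-1.476)·0.645 = 7.225.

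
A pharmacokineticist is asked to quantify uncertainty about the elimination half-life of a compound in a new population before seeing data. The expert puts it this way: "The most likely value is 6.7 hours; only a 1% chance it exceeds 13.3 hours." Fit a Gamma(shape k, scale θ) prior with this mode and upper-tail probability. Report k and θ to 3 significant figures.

k ≈ 11.5, θ ≈ 0.64

Gamma(k,θ) with k>1 has mode (k−1)θ, so θ = 6.7/(k−1).
Need P(X < 13.3) = 0.99 with θ tied to k this way. Start at k = 2, θ = 6.7: P(X<13.3) ≈ 0.590.
Too low — raise k to concentrate. Iterating converges to k ≈ 11.5.
Then θ = 6.7/(11.5−1) ≈ 0.64.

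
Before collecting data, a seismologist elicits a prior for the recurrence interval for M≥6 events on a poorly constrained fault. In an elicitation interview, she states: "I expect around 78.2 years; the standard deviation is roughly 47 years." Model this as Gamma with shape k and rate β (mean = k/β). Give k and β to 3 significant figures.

For Gamma(k, rate β): mean = k/β, variance = k/β², so CV = 1/√k.
CV = SD/mean = 47/78.2 = 0.601, hence k = 1/CV² = 2.77.
Then β = k/mean = 2.77/78.2 = 0.0354.

k ≈ 2.77, β ≈ 0.0354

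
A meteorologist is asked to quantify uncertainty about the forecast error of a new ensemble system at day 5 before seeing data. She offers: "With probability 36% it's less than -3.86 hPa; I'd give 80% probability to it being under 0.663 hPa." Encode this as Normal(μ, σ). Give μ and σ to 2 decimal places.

For Normal(μ,σ), the p-quantile is μ + z_p·σ. Here z_{0.36} = -0.3585, z_{0.8} = 0.8416.
So -3.86 = μ − 0.3585σ and 0.663 = μ + 0.8416σ.
Subtracting: σ = (0.663 − -3.86)/(0.8416 − (-0.3585)) = 3.77.
Then μ = -3.86 − (-0.3585)·3.77 = -2.51.

μ = -2.51, σ = 3.77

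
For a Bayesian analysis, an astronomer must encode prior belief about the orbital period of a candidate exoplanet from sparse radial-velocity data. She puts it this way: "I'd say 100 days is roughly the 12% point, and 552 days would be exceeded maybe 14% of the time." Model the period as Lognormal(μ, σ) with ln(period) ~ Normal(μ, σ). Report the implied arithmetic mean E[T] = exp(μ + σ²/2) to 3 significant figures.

If T ~ Lognormal(μ,σ) then ln T ~ Normal(μ,σ), so the p-quantile of ln T is μ + z_p·σ.
ln(100) = 4.605 and ln(552) = 6.314; z_{0.12} = -1.175, z_{0.86} = 1.08.
σ = (6.314 − 4.605)/(1.08 − (-1.175)) = 0.757.
μ = 4.605 − (-1.175)·0.757 = 5.495.
E[T] = exp(μ + σ²/2) = exp(5.495 + 0.2869) = 324 days.

E[T] ≈ 324 days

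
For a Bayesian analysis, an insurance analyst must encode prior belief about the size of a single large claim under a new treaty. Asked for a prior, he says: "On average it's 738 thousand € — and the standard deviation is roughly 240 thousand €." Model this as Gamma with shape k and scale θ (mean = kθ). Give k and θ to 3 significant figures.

For Gamma(k, scale θ): mean = kθ, variance = kθ², so CV = 1/√k.
CV = SD/mean = 240/738 = 0.3252, hence k = 1/CV² = 9.46.
Then θ = mean/k = 738/9.46 = 78.

k ≈ 9.46, θ ≈ 78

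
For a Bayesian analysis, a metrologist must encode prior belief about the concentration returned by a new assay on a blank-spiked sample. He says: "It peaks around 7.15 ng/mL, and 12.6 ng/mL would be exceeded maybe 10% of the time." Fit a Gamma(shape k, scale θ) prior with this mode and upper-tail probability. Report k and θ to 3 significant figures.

k ≈ 6.92, θ ≈ 1.21

Gamma(k,θ) with k>1 has mode (k−1)θ, so θ = 7.15/(k−1).
Need P(X < 12.6) = 0.9 with θ tied to k this way. Start at k = 2, θ = 7.15: P(X<12.6) ≈ 0.526.
Too low — raise k to concentrate. Iterating converges to k ≈ 6.92.
Then θ = 7.15/(6.92−1) ≈ 1.21.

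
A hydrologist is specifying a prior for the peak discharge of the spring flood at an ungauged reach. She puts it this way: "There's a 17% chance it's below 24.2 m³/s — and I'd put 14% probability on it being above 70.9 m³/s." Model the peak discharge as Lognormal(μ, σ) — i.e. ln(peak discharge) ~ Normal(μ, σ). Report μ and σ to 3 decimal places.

If T ~ Lognormal(μ,σ) then ln T ~ Normal(μ,σ), so the p-quantile of ln T is μ + z_p·σ.
ln(24.2) = 3.186 and ln(70.9) = 4.261; z_{0.17} = -0.9542, z_{0.86} = 1.08.
σ = (4.261 − 3.186)/(1.08 − (-0.9542)) = 0.528.
μ = 3.186 − (-0.9542)·0.528 = 3.690.

μ ≈ 3.690, σ ≈ 0.528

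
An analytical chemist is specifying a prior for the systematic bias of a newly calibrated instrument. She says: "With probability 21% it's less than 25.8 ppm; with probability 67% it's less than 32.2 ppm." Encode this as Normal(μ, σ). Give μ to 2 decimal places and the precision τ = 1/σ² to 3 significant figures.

The p-quantile of Normal(μ,σ) is μ + z_p·σ, with z_{0.21} = -0.8064 and z_{0.67} = 0.4399.
Eliminate σ: μ = (z₂·x₁ − z₁·x₂)/(z₂ − z₁) = (0.4399·25.8 − (-0.8064)·32.2)/1.246 = 29.94.
Then σ = (x₂ − x₁)/(z₂ − z₁) = (32.2 − 25.8)/1.246 = 5.14.
Precision τ = 1/σ² = 1/5.135² = 0.0379.

μ = 29.94, τ = 0.0379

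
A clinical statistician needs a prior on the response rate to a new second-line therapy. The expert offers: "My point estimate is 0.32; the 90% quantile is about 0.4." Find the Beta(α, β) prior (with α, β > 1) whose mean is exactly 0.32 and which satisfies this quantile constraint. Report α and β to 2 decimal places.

α ≈ 18.34, β ≈ 38.97

With mean 0.32 fixed, write α = 0.32s, β = 0.68s where s = α+β.
Need P(θ < 0.4) = 0.9 under Beta(0.32s, 0.68s). Normal approximation: (q−m)/√(m(1−m)/s) ≈ z_{0.9} = 1.28, so s ≈ 0.32·0.68·(1.28)²/(0.4−0.32)² = 55.8.
At s = 55.8: P(θ<0.4) ≈ 0.897. Adjusting to match 0.9 gives s ≈ 57.31.
So α = 0.32·57.31 ≈ 18.34, β = 0.68·57.31 ≈ 38.97.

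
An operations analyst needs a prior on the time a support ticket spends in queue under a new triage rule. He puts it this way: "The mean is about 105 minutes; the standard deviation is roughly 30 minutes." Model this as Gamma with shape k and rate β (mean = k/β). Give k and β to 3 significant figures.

k ≈ 12.2, β ≈ 0.117

For Gamma(k, rate β): mean = k/β, variance = k/β², so CV = 1/√k.
CV = SD/mean = 30/105 = 0.2857, hence k = 1/CV² = 12.2.
Then β = k/mean = 12.2/105 = 0.117.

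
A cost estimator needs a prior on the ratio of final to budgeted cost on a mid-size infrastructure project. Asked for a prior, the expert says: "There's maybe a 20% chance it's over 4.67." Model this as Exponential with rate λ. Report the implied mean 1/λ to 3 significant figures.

mean ≈ 2.9

P(T > 4.67) = e^(−λ·4.67) = 0.2, so λ = −ln(0.2)/4.67 = 0.345.
Mean = 1/λ = 2.9.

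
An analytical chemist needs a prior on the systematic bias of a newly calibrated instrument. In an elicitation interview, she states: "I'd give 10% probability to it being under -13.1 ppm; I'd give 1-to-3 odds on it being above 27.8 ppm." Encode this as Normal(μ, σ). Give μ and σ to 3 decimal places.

The p-quantile of Normal(μ,σ) is μ + z_p·σ, with z_{0.1} = -1.282 and z_{0.75} = 0.6745.
Eliminate σ: μ = (z₂·x₁ − z₁·x₂)/(z₂ − z₁) = (0.6745·-13.1 − (-1.282)·27.8)/1.956 = 13.697.
Then σ = (x₂ − x₁)/(z₂ − z₁) = (27.8 − -13.1)/1.956 = 20.910.

μ = 13.697, σ = 20.910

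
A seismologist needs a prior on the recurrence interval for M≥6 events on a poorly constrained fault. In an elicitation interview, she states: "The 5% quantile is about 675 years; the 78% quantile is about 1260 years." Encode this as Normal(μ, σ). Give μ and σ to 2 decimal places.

μ = 1073.11, σ = 242.03

The p-quantile of Normal(μ,σ) is μ + z_p·σ, with z_{0.05} = -1.645 and z_{0.78} = 0.7722.
Eliminate σ: μ = (z₂·x₁ − z₁·x₂)/(z₂ − z₁) = (0.7722·675 − (-1.645)·1260)/2.417 = 1073.11.
Then σ = (x₂ − x₁)/(z₂ − z₁) = (1260 − 675)/2.417 = 242.03.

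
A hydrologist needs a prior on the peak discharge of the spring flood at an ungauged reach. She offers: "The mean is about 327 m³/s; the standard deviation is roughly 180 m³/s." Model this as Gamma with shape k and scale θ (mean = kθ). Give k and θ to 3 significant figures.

k ≈ 3.3, θ ≈ 99.1

For Gamma(k, scale θ): mean = kθ, variance = kθ², so CV = 1/√k.
CV = SD/mean = 180/327 = 0.5505, hence k = 1/CV² = 3.3.
Then θ = mean/k = 327/3.3 = 99.1.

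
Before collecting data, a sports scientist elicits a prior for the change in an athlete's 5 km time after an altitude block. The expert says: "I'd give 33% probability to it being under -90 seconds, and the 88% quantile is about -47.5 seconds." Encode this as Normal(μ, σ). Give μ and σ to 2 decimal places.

μ = -78.42, σ = 26.32

For Normal(μ,σ), the p-quantile is μ + z_p·σ. Here z_{0.33} = -0.4399, z_{0.88} = 1.175.
So -90 = μ − 0.4399σ and -47.5 = μ + 1.175σ.
Subtracting: σ = (-47.5 − -90)/(1.175 − (-0.4399)) = 26.32.
Then μ = -90 − (-0.4399)·26.32 = -78.42.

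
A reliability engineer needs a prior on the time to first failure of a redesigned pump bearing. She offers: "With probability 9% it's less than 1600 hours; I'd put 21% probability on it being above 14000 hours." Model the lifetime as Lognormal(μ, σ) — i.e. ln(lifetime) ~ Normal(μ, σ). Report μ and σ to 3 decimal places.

If T ~ Lognormal(μ,σ) then ln T ~ Normal(μ,σ), so the p-quantile of ln T is μ + z_p·σ.
ln(1600) = 7.378 and ln(14000) = 9.547; z_{0.09} = -1.341, z_{0.79} = 0.8064.
σ = (9.547 − 7.378)/(0.8064 − (-1.341)) = 1.010.
μ = 7.378 − (-1.341)·1.010 = 8.732.

μ ≈ 8.732, σ ≈ 1.010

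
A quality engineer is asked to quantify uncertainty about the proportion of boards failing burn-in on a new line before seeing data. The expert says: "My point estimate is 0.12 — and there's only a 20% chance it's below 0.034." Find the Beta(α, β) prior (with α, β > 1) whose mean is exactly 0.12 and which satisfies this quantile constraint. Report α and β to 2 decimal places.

α ≈ 1.13, β ≈ 8.25

With mean 0.12 fixed, write α = 0.12s, β = 0.88s where s = α+β.
Need P(θ < 0.034) = 0.2 under Beta(0.12s, 0.88s). Normal approximation: (q−m)/√(m(1−m)/s) ≈ z_{0.2} = -0.842, so s ≈ 0.12·0.88·(-0.842)²/(0.034−0.12)² = 10.1.
At s = 10.1: P(θ<0.034) ≈ 0.185. Adjusting to match 0.2 gives s ≈ 9.38.
So α = 0.12·9.38 ≈ 1.13, β = 0.88·9.38 ≈ 8.25.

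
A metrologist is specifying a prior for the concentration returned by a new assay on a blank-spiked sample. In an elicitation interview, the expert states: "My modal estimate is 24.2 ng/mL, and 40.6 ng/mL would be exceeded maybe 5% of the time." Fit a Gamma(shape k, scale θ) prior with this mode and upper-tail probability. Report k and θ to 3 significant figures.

k ≈ 11.4, θ ≈ 2.32

Gamma(k,θ) with k>1 has mode (k−1)θ, so θ = 24.2/(k−1).
Need P(X < 40.6) = 0.95 with θ tied to k this way. Start at k = 2, θ = 24.2: P(X<40.6) ≈ 0.500.
Too low — raise k to concentrate. Iterating converges to k ≈ 11.4.
Then θ = 24.2/(11.4−1) ≈ 2.32.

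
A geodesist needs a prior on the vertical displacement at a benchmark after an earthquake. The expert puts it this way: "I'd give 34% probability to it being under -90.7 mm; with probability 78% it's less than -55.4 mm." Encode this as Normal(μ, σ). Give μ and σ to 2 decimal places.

The p-quantile of Normal(μ,σ) is μ + z_p·σ, with z_{0.34} = -0.4125 and z_{0.78} = 0.7722.
Eliminate σ: μ = (z₂·x₁ − z₁·x₂)/(z₂ − z₁) = (0.7722·-90.7 − (-0.4125)·-55.4)/1.185 = -78.41.
Then σ = (x₂ − x₁)/(z₂ − z₁) = (-55.4 − -90.7)/1.185 = 29.80.

μ = -78.41, σ = 29.80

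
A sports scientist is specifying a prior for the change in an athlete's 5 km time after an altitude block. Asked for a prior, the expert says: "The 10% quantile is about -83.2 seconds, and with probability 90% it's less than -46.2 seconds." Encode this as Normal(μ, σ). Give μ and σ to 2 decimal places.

For Normal(μ,σ), the p-quantile is μ + z_p·σ. Here z_{0.1} = -1.282, z_{0.9} = 1.282.
So -83.2 = μ − 1.282σ and -46.2 = μ + 1.282σ.
Subtracting: σ = (-46.2 − -83.2)/(1.282 − (-1.282)) = 14.44.
Then μ = -83.2 − (-1.282)·14.44 = -64.70.

μ = -64.70, σ = 14.44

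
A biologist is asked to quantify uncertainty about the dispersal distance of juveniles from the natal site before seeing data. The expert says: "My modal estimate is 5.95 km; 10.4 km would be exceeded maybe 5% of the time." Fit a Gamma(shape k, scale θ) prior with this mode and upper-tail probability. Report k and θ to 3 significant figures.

Gamma(k,θ) with k>1 has mode (k−1)θ, so θ = 5.95/(k−1).
Need P(X < 10.4) = 0.95 with θ tied to k this way. Start at k = 2, θ = 5.95: P(X<10.4) ≈ 0.521.
Too low — raise k to concentrate. Iterating converges to k ≈ 9.95.
Then θ = 5.95/(9.95−1) ≈ 0.665.

k ≈ 9.95, θ ≈ 0.665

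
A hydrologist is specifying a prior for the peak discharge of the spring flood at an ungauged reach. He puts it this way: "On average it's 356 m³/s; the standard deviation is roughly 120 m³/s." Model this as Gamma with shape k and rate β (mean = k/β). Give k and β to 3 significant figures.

k ≈ 8.8, β ≈ 0.0247

For Gamma(k, rate β): mean = k/β, variance = k/β², so CV = 1/√k.
CV = SD/mean = 120/356 = 0.3371, hence k = 1/CV² = 8.8.
Then β = k/mean = 8.8/356 = 0.0247.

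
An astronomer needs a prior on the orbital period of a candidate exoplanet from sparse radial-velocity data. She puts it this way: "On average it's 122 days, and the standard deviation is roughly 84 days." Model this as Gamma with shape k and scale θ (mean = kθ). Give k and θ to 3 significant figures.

For Gamma(k, scale θ): mean = kθ, variance = kθ², so CV = 1/√k.
CV = SD/mean = 84/122 = 0.6885, hence k = 1/CV² = 2.11.
Then θ = mean/k = 122/2.11 = 57.8.

k ≈ 2.11, θ ≈ 57.8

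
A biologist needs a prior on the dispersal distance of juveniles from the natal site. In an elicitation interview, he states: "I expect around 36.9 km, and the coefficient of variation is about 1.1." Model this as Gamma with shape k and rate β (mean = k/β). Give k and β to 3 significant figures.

For Gamma(k, rate β): mean = k/β, variance = k/β², so CV = 1/√k.
CV = 1.1, hence k = 1/CV² = 0.826.
Then β = k/mean = 0.826/36.9 = 0.0224.

k ≈ 0.826, β ≈ 0.0224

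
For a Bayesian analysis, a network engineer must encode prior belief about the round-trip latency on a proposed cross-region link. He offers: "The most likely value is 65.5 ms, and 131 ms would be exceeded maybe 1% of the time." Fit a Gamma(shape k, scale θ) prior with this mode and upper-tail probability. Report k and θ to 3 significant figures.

Gamma(k,θ) with k>1 has mode (k−1)θ, so θ = 65.5/(k−1).
Need P(X < 131) = 0.99 with θ tied to k this way. Start at k = 2, θ = 65.5: P(X<131) ≈ 0.594.
Too low — raise k to concentrate. Iterating converges to k ≈ 11.2.
Then θ = 65.5/(11.2−1) ≈ 6.41.

k ≈ 11.2, θ ≈ 6.41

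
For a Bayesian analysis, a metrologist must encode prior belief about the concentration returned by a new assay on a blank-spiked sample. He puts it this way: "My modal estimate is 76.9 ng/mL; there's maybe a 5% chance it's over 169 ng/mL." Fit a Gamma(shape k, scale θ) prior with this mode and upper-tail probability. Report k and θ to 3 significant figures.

k ≈ 5.44, θ ≈ 17.3

Gamma(k,θ) with k>1 has mode (k−1)θ, so θ = 76.9/(k−1).
Need P(X < 169) = 0.95 with θ tied to k this way. Start at k = 2, θ = 76.9: P(X<169) ≈ 0.645.
Too low — raise k to concentrate. Iterating converges to k ≈ 5.44.
Then θ = 76.9/(5.44−1) ≈ 17.3.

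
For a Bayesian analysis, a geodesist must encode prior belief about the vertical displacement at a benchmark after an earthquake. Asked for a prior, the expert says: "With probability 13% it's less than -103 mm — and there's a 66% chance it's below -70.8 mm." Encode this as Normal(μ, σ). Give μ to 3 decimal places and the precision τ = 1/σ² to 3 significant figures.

The p-quantile of Normal(μ,σ) is μ + z_p·σ, with z_{0.13} = -1.126 and z_{0.66} = 0.4125.
Eliminate σ: μ = (z₂·x₁ − z₁·x₂)/(z₂ − z₁) = (0.4125·-103 − (-1.126)·-70.8)/1.539 = -79.431.
Then σ = (x₂ − x₁)/(z₂ − z₁) = (-70.8 − -103)/1.539 = 20.925.
Precision τ = 1/σ² = 1/20.92² = 0.00228.

μ = -79.431, τ = 0.00228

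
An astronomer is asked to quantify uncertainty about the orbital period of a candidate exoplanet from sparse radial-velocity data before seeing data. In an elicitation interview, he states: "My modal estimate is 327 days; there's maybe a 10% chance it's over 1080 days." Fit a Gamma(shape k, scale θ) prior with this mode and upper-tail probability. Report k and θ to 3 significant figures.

Gamma(k,θ) with k>1 has mode (k−1)θ, so θ = 327/(k−1).
Need P(X < 1080) = 0.9 with θ tied to k this way. Start at k = 2, θ = 327: P(X<1080) ≈ 0.842.
Too low — raise k to concentrate. Iterating converges to k ≈ 2.32.
Then θ = 327/(2.32−1) ≈ 248.

k ≈ 2.32, θ ≈ 248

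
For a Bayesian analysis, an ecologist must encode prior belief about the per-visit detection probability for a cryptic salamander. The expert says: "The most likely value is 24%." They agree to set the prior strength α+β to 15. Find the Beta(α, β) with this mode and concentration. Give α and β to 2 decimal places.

For α,β > 1 the Beta mode is (α−1)/(α+β−2). With α+β = 15, the mode is (α−1)/13.
Set (α−1)/13 = 0.24 → α = 1 + 0.24·13 = 4.12.
β = 15 − α = 10.88.

α = 4.12, β = 10.88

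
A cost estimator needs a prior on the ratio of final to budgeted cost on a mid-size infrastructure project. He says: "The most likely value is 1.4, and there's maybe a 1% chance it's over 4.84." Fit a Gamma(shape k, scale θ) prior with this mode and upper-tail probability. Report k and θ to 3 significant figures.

k ≈ 3.82, θ ≈ 0.496

Gamma(k,θ) with k>1 has mode (k−1)θ, so θ = 1.4/(k−1).
Need P(X < 4.84) = 0.99 with θ tied to k this way. Start at k = 2, θ = 1.4: P(X<4.84) ≈ 0.860.
Too low — raise k to concentrate. Iterating converges to k ≈ 3.82.
Then θ = 1.4/(3.82−1) ≈ 0.496.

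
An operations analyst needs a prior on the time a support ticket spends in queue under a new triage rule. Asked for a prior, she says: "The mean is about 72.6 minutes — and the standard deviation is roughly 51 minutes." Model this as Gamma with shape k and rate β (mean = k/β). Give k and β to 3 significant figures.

k ≈ 2.03, β ≈ 0.0279

For Gamma(k, rate β): mean = k/β, variance = k/β², so CV = 1/√k.
CV = SD/mean = 51/72.6 = 0.7025, hence k = 1/CV² = 2.03.
Then β = k/mean = 2.03/72.6 = 0.0279.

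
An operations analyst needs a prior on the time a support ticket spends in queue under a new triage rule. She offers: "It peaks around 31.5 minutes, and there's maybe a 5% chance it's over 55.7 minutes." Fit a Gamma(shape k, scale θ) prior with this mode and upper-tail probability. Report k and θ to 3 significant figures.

k ≈ 9.58, θ ≈ 3.67

Gamma(k,θ) with k>1 has mode (k−1)θ, so θ = 31.5/(k−1).
Need P(X < 55.7) = 0.95 with θ tied to k this way. Start at k = 2, θ = 31.5: P(X<55.7) ≈ 0.528.
Too low — raise k to concentrate. Iterating converges to k ≈ 9.58.
Then θ = 31.5/(9.58−1) ≈ 3.67.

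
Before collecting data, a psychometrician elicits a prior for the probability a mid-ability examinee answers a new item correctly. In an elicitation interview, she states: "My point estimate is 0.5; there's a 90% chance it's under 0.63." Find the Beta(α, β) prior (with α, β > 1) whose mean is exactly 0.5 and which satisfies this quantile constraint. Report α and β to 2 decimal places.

With mean 0.5 fixed, write α = 0.5s, β = 0.5s where s = α+β.
Need P(θ < 0.63) = 0.9 under Beta(0.5s, 0.5s). Normal approximation: (q−m)/√(m(1−m)/s) ≈ z_{0.9} = 1.28, so s ≈ 0.5·0.5·(1.28)²/(0.63−0.5)² = 24.3.
At s = 24.3: P(θ<0.63) ≈ 0.902. Adjusting to match 0.9 gives s ≈ 23.96.
So α = 0.5·23.96 ≈ 11.98, β = 0.5·23.96 ≈ 11.98.

α ≈ 11.98, β ≈ 11.98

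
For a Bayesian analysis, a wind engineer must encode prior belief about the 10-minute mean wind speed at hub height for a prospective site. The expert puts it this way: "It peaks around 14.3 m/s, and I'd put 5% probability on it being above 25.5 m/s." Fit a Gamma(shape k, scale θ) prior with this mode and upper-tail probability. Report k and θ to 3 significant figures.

k ≈ 9.33, θ ≈ 1.72

Gamma(k,θ) with k>1 has mode (k−1)θ, so θ = 14.3/(k−1).
Need P(X < 25.5) = 0.95 with θ tied to k this way. Start at k = 2, θ = 14.3: P(X<25.5) ≈ 0.532.
Too low — raise k to concentrate. Iterating converges to k ≈ 9.33.
Then θ = 14.3/(9.33−1) ≈ 1.72.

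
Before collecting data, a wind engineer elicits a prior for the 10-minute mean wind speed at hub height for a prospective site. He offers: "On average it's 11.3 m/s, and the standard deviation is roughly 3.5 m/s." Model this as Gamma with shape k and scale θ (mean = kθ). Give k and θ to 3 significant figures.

k ≈ 10.4, θ ≈ 1.08

For Gamma(k, scale θ): mean = kθ, variance = kθ², so CV = 1/√k.
CV = SD/mean = 3.5/11.3 = 0.3097, hence k = 1/CV² = 10.4.
Then θ = mean/k = 11.3/10.4 = 1.08.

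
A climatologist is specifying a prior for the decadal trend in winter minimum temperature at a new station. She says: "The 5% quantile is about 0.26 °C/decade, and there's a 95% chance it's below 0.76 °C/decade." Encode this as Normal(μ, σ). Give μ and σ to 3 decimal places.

μ = 0.510, σ = 0.152

For Normal(μ,σ), the p-quantile is μ + z_p·σ. Here z_{0.05} = -1.645, z_{0.95} = 1.645.
So 0.26 = μ − 1.645σ and 0.76 = μ + 1.645σ.
Subtracting: σ = (0.76 − 0.26)/(1.645 − (-1.645)) = 0.152.
Then μ = 0.26 − (-1.645)·0.152 = 0.510.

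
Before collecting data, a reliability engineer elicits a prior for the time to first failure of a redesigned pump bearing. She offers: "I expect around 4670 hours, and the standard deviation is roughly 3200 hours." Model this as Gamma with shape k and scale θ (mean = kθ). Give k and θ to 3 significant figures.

k ≈ 2.13, θ ≈ 2190

For Gamma(k, scale θ): mean = kθ, variance = kθ², so CV = 1/√k.
CV = SD/mean = 3200/4670 = 0.6852, hence k = 1/CV² = 2.13.
Then θ = mean/k = 4670/2.13 = 2190.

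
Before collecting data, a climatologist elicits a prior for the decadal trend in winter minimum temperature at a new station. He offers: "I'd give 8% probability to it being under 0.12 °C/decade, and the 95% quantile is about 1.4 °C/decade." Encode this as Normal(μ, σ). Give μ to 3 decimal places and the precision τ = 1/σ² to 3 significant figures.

For Normal(μ,σ), the p-quantile is μ + z_p·σ. Here z_{0.08} = -1.405, z_{0.95} = 1.645.
So 0.12 = μ − 1.405σ and 1.4 = μ + 1.645σ.
Subtracting: σ = (1.4 − 0.12)/(1.645 − (-1.405)) = 0.420.
Then μ = 0.12 − (-1.405)·0.420 = 0.710.
Precision τ = 1/σ² = 1/0.4197² = 5.68.

μ = 0.710, τ = 5.68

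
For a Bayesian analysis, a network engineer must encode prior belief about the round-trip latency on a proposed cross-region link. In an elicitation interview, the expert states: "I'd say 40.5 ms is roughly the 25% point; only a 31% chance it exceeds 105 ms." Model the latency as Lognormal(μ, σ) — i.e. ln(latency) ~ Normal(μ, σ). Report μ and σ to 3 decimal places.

If T ~ Lognormal(μ,σ) then ln T ~ Normal(μ,σ), so the p-quantile of ln T is μ + z_p·σ.
ln(40.5) = 3.701 and ln(105) = 4.654; z_{0.25} = -0.6745, z_{0.69} = 0.4959.
σ = (4.654 − 3.701)/(0.4959 − (-0.6745)) = 0.814.
μ = 3.701 − (-0.6745)·0.814 = 4.250.

μ ≈ 4.250, σ ≈ 0.814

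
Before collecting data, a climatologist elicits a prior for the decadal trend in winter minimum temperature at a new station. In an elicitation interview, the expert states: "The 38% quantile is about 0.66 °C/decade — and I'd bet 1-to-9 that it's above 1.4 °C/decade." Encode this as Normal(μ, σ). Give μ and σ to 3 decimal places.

μ = 0.802, σ = 0.466

The p-quantile of Normal(μ,σ) is μ + z_p·σ, with z_{0.38} = -0.3055 and z_{0.9} = 1.282.
Eliminate σ: μ = (z₂·x₁ − z₁·x₂)/(z₂ − z₁) = (1.282·0.66 − (-0.3055)·1.4)/1.587 = 0.802.
Then σ = (x₂ − x₁)/(z₂ − z₁) = (1.4 − 0.66)/1.587 = 0.466.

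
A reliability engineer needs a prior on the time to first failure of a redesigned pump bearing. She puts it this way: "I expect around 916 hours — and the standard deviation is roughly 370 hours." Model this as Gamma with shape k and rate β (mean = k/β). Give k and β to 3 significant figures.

k ≈ 6.13, β ≈ 0.00669

For Gamma(k, rate β): mean = k/β, variance = k/β², so CV = 1/√k.
CV = SD/mean = 370/916 = 0.4039, hence k = 1/CV² = 6.13.
Then β = k/mean = 6.13/916 = 0.00669.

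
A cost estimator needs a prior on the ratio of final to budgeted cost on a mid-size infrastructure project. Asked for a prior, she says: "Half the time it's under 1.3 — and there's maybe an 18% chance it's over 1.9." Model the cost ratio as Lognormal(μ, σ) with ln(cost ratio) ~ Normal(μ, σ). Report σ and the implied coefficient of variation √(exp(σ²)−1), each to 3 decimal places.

If T ~ Lognormal(μ,σ) then ln T ~ Normal(μ,σ), so the p-quantile of ln T is μ + z_p·σ.
ln(1.3) = 0.2624 and ln(1.9) = 0.6419; z_{0.5} = 0, z_{0.82} = 0.9154.
σ = (0.6419 − 0.2624)/(0.9154 − (0)) = 0.415.
μ = 0.2624 − (0)·0.415 = 0.262.
CV = √(exp(σ²)−1) = √(exp(0.1719)−1) = 0.433.

σ ≈ 0.415, CV ≈ 0.433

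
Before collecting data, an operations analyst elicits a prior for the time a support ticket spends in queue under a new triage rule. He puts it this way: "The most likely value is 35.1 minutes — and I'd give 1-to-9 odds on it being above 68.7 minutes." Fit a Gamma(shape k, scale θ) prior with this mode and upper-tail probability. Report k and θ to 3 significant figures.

k ≈ 5.25, θ ≈ 8.26

Gamma(k,θ) with k>1 has mode (k−1)θ, so θ = 35.1/(k−1).
Need P(X < 68.7) = 0.9 with θ tied to k this way. Start at k = 2, θ = 35.1: P(X<68.7) ≈ 0.582.
Too low — raise k to concentrate. Iterating converges to k ≈ 5.25.
Then θ = 35.1/(5.25−1) ≈ 8.26.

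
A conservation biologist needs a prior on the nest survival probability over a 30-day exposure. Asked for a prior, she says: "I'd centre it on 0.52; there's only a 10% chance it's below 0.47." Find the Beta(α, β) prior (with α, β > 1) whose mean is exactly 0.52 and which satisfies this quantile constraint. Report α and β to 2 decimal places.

α ≈ 85.28, β ≈ 78.72

With mean 0.52 fixed, write α = 0.52s, β = 0.48s where s = α+β.
Need P(θ < 0.47) = 0.1 under Beta(0.52s, 0.48s). Normal approximation: (q−m)/√(m(1−m)/s) ≈ z_{0.1} = -1.28, so s ≈ 0.52·0.48·(-1.28)²/(0.47−0.52)² = 164.0.
At s = 164.0: P(θ<0.47) ≈ 0.100. Adjusting to match 0.1 gives s ≈ 164.00.
So α = 0.52·164.00 ≈ 85.28, β = 0.48·164.00 ≈ 78.72.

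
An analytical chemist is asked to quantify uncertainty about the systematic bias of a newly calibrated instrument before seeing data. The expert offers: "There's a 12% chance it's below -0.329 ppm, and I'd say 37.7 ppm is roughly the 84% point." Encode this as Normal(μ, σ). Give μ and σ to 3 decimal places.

μ = 20.268, σ = 17.529

For Normal(μ,σ), the p-quantile is μ + z_p·σ. Here z_{0.12} = -1.175, z_{0.84} = 0.9945.
So -0.329 = μ − 1.175σ and 37.7 = μ + 0.9945σ.
Subtracting: σ = (37.7 − -0.329)/(0.9945 − (-1.175)) = 17.529.
Then μ = -0.329 − (-1.175)·17.529 = 20.268.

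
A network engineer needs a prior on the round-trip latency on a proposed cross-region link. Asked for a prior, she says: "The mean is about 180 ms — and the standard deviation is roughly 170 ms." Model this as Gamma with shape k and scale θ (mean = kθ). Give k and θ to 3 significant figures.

For Gamma(k, scale θ): mean = kθ, variance = kθ², so CV = 1/√k.
CV = SD/mean = 170/180 = 0.9444, hence k = 1/CV² = 1.12.
Then θ = mean/k = 180/1.12 = 161.

k ≈ 1.12, θ ≈ 161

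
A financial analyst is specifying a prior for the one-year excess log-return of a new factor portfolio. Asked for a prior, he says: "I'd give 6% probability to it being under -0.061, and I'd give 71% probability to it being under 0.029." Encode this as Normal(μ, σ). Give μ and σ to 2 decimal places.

The p-quantile of Normal(μ,σ) is μ + z_p·σ, with z_{0.06} = -1.555 and z_{0.71} = 0.5534.
Eliminate σ: μ = (z₂·x₁ − z₁·x₂)/(z₂ − z₁) = (0.5534·-0.061 − (-1.555)·0.029)/2.108 = 0.01.
Then σ = (x₂ − x₁)/(z₂ − z₁) = (0.029 − -0.061)/2.108 = 0.04.

μ = 0.01, σ = 0.04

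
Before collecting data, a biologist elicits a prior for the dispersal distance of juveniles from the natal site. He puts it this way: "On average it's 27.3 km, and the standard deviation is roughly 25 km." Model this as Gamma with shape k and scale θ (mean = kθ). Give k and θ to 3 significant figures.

k ≈ 1.19, θ ≈ 22.9

For Gamma(k, scale θ): mean = kθ, variance = kθ², so CV = 1/√k.
CV = SD/mean = 25/27.3 = 0.9158, hence k = 1/CV² = 1.19.
Then θ = mean/k = 27.3/1.19 = 22.9.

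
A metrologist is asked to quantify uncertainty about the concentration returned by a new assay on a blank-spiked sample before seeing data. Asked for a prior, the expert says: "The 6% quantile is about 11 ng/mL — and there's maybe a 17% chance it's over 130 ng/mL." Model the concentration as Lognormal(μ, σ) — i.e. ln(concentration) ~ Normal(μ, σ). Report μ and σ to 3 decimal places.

If T ~ Lognormal(μ,σ) then ln T ~ Normal(μ,σ), so the p-quantile of ln T is μ + z_p·σ.
ln(11) = 2.398 and ln(130) = 4.868; z_{0.06} = -1.555, z_{0.83} = 0.9542.
σ = (4.868 − 2.398)/(0.9542 − (-1.555)) = 0.984.
μ = 2.398 − (-1.555)·0.984 = 3.928.

μ ≈ 3.928, σ ≈ 0.984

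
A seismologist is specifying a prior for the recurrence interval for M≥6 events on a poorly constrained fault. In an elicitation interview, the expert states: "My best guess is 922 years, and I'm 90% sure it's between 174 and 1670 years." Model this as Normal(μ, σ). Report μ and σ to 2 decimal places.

μ = 922.00, σ = 454.75

A symmetric 90% interval runs μ ± z·σ with z = 1.645.
Half-width = 748, so σ = 748/1.645 = 454.75.
μ is the stated best guess, 922.00.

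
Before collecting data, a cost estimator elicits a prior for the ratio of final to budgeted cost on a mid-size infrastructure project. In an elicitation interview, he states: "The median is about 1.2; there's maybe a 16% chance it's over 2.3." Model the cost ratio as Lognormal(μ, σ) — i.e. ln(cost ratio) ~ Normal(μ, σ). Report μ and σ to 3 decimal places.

μ ≈ 0.182, σ ≈ 0.654

If T ~ Lognormal(μ,σ) then ln T ~ Normal(μ,σ), so the p-quantile of ln T is μ + z_p·σ.
ln(1.2) = 0.1823 and ln(2.3) = 0.8329; z_{0.5} = 0, z_{0.84} = 0.9945.
σ = (0.8329 − 0.1823)/(0.9945 − (0)) = 0.654.
μ = 0.1823 − (0)·0.654 = 0.182.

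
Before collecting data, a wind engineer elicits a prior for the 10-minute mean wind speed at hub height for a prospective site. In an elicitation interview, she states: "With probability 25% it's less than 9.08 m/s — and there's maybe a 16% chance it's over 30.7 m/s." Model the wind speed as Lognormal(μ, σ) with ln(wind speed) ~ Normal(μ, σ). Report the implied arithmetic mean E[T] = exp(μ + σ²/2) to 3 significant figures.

E[T] ≈ 19.4 m/s

If T ~ Lognormal(μ,σ) then ln T ~ Normal(μ,σ), so the p-quantile of ln T is μ + z_p·σ.
ln(9.08) = 2.206 and ln(30.7) = 3.424; z_{0.25} = -0.6745, z_{0.84} = 0.9945.
σ = (3.424 − 2.206)/(0.9945 − (-0.6745)) = 0.730.
μ = 2.206 − (-0.6745)·0.730 = 2.698.
E[T] = exp(μ + σ²/2) = exp(2.698 + 0.2664) = 19.4 m/s.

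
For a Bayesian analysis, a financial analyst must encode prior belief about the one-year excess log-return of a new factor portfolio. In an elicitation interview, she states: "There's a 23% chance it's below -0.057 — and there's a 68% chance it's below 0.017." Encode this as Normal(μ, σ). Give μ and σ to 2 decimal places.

The p-quantile of Normal(μ,σ) is μ + z_p·σ, with z_{0.23} = -0.7388 and z_{0.68} = 0.4677.
Eliminate σ: μ = (z₂·x₁ − z₁·x₂)/(z₂ − z₁) = (0.4677·-0.057 − (-0.7388)·0.017)/1.207 = -0.01.
Then σ = (x₂ − x₁)/(z₂ − z₁) = (0.017 − -0.057)/1.207 = 0.06.

μ = -0.01, σ = 0.06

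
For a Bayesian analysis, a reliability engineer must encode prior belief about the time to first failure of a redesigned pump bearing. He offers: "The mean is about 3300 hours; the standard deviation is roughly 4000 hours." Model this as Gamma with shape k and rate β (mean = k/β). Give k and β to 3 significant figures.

For Gamma(k, rate β): mean = k/β, variance = k/β², so CV = 1/√k.
CV = SD/mean = 4000/3300 = 1.212, hence k = 1/CV² = 0.681.
Then β = k/mean = 0.681/3300 = 0.000206.

k ≈ 0.681, β ≈ 0.000206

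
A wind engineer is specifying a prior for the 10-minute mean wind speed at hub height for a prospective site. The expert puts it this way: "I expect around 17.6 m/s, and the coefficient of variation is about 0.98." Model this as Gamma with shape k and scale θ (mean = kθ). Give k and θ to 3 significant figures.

For Gamma(k, scale θ): mean = kθ, variance = kθ², so CV = 1/√k.
CV = 0.98, hence k = 1/CV² = 1.04.
Then θ = mean/k = 17.6/1.04 = 16.9.

k ≈ 1.04, θ ≈ 16.9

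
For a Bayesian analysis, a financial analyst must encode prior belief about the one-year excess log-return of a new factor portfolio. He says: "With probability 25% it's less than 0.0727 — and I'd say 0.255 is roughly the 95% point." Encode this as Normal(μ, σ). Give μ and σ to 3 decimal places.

μ = 0.126, σ = 0.079

The p-quantile of Normal(μ,σ) is μ + z_p·σ, with z_{0.25} = -0.6745 and z_{0.95} = 1.645.
Eliminate σ: μ = (z₂·x₁ − z₁·x₂)/(z₂ − z₁) = (1.645·0.0727 − (-0.6745)·0.255)/2.319 = 0.126.
Then σ = (x₂ − x₁)/(z₂ − z₁) = (0.255 − 0.0727)/2.319 = 0.079.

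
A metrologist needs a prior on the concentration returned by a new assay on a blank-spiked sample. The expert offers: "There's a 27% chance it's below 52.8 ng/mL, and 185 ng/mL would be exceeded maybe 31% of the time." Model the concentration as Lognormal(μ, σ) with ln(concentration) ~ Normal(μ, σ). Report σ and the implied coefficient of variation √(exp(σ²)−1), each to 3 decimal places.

If T ~ Lognormal(μ,σ) then ln T ~ Normal(μ,σ), so the p-quantile of ln T is μ + z_p·σ.
ln(52.8) = 3.967 and ln(185) = 5.22; z_{0.27} = -0.6128, z_{0.69} = 0.4959.
σ = (5.22 − 3.967)/(0.4959 − (-0.6128)) = 1.131.
μ = 3.967 − (-0.6128)·1.131 = 4.660.
CV = √(exp(σ²)−1) = √(exp(1.2791)−1) = 1.610.

σ ≈ 1.131, CV ≈ 1.610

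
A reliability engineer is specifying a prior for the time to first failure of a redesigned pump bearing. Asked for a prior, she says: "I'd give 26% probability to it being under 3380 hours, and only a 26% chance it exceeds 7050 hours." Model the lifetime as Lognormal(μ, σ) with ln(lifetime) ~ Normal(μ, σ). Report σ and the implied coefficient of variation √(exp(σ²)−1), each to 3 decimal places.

If T ~ Lognormal(μ,σ) then ln T ~ Normal(μ,σ), so the p-quantile of ln T is μ + z_p·σ.
ln(3380) = 8.126 and ln(7050) = 8.861; z_{0.26} = -0.6433, z_{0.74} = 0.6433.
σ = (8.861 − 8.126)/(0.6433 − (-0.6433)) = 0.571.
μ = 8.126 − (-0.6433)·0.571 = 8.493.
CV = √(exp(σ²)−1) = √(exp(0.3264)−1) = 0.621.

σ ≈ 0.571, CV ≈ 0.621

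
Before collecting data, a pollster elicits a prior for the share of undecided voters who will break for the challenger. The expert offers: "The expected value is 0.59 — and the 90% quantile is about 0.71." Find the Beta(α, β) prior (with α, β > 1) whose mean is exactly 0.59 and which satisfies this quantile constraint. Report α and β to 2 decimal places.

α ≈ 15.65, β ≈ 10.87

With mean 0.59 fixed, write α = 0.59s, β = 0.41s where s = α+β.
Need P(θ < 0.71) = 0.9 under Beta(0.59s, 0.41s). Normal approximation: (q−m)/√(m(1−m)/s) ≈ z_{0.9} = 1.28, so s ≈ 0.59·0.41·(1.28)²/(0.71−0.59)² = 27.6.
At s = 27.6: P(θ<0.71) ≈ 0.905. Adjusting to match 0.9 gives s ≈ 26.52.
So α = 0.59·26.52 ≈ 15.65, β = 0.41·26.52 ≈ 10.87.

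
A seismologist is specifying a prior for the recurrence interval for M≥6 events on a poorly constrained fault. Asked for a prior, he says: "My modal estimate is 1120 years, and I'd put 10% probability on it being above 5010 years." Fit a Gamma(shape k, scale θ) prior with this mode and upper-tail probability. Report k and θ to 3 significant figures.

k ≈ 1.8, θ ≈ 1390

Gamma(k,θ) with k>1 has mode (k−1)θ, so θ = 1120/(k−1).
Need P(X < 5010) = 0.9 with θ tied to k this way. Start at k = 2, θ = 1120: P(X<5010) ≈ 0.938.
Too high — lower k to spread out. Iterating converges to k ≈ 1.8.
Then θ = 1120/(1.8−1) ≈ 1390.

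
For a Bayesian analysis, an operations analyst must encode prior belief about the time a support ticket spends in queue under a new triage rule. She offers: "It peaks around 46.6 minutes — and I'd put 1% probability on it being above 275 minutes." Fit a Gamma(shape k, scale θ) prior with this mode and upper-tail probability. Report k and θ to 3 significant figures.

k ≈ 2.18, θ ≈ 39.4

Gamma(k,θ) with k>1 has mode (k−1)θ, so θ = 46.6/(k−1).
Need P(X < 275) = 0.99 with θ tied to k this way. Start at k = 2, θ = 46.6: P(X<275) ≈ 0.981.
Too low — raise k to concentrate. Iterating converges to k ≈ 2.18.
Then θ = 46.6/(2.18−1) ≈ 39.4.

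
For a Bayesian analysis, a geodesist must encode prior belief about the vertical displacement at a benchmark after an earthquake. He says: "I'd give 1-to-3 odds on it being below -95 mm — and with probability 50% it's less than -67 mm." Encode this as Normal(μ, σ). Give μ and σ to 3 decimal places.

μ = -67.000, σ = 41.513

The p-quantile of Normal(μ,σ) is μ + z_p·σ, with z_{0.25} = -0.6745 and z_{0.5} = 0.
Eliminate σ: μ = (z₂·x₁ − z₁·x₂)/(z₂ − z₁) = (0·-95 − (-0.6745)·-67)/0.6745 = -67.000.
Then σ = (x₂ − x₁)/(z₂ − z₁) = (-67 − -95)/0.6745 = 41.513.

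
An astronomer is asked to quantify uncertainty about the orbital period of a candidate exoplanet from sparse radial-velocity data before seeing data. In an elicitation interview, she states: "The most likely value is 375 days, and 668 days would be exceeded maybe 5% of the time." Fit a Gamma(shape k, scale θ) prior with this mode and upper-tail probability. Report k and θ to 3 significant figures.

k ≈ 9.36, θ ≈ 44.8

Gamma(k,θ) with k>1 has mode (k−1)θ, so θ = 375/(k−1).
Need P(X < 668) = 0.95 with θ tied to k this way. Start at k = 2, θ = 375: P(X<668) ≈ 0.532.
Too low — raise k to concentrate. Iterating converges to k ≈ 9.36.
Then θ = 375/(9.36−1) ≈ 44.8.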